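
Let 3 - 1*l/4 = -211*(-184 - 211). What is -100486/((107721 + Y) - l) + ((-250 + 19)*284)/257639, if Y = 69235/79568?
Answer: -4362424798679020/9042262920443893 ≈ -0.48245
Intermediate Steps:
Y = 69235/79568 (Y = 69235*(1/79568) = 69235/79568 ≈ 0.87014)
l = -333368 (l = 12 - (-844)*(-184 - 211) = 12 - (-844)*(-395) = 12 - 4*83345 = 12 - 333380 = -333368)
-100486/((107721 + Y) - l) + ((-250 + 19)*284)/257639 = -100486/((107721 + 69235/79568) - 1*(-333368)) + ((-250 + 19)*284)/257639 = -100486/(8571213763/79568 + 333368) - 231*284*(1/257639) = -100486/35096638787/79568 - 65604*1/257639 = -100486*79568/35096638787 - 65604/257639 = -7995470048/35096638787 - 65604/257639 = -4362424798679020/9042262920443893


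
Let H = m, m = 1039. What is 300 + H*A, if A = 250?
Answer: 260050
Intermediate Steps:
H = 1039
300 + H*A = 300 + 1039*250 = 300 + 259750 = 260050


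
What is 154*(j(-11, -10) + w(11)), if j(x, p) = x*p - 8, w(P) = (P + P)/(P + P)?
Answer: 15862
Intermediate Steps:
w(P) = 1 (w(P) = (2*P)/((2*P)) = (2*P)*(1/(2*P)) = 1)
j(x, p) = -8 + p*x (j(x, p) = p*x - 8 = -8 + p*x)
154*(j(-11, -10) + w(11)) = 154*((-8 - 10*(-11)) + 1) = 154*((-8 + 110) + 1) = 154*(102 + 1) = 154*103 = 15862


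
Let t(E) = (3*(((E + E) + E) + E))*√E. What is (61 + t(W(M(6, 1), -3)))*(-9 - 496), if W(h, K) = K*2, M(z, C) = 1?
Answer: -30805 + 36360*I*√6 ≈ -30805.0 + 89064.0*I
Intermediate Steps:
W(h, K) = 2*K
t(E) = 12*E^(3/2) (t(E) = (3*((2*E + E) + E))*√E = (3*(3*E + E))*√E = (3*(4*E))*√E = (12*E)*√E = 12*E^(3/2))
(61 + t(W(M(6, 1), -3)))*(-9 - 496) = (61 + 12*(2*(-3))^(3/2))*(-9 - 496) = (61 + 12*(-6)^(3/2))*(-505) = (61 + 12*(-6*I*√6))*(-505) = (61 - 72*I*√6)*(-505) = -30805 + 36360*I*√6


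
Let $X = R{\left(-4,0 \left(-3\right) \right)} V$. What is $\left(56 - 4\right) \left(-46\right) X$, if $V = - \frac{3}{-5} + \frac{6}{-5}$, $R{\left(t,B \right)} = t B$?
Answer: $0$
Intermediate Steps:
$R{\left(t,B \right)} = B t$
$V = - \frac{3}{5}$ ($V = \left(-3\right) \left(- \frac{1}{5}\right) + 6 \left(- \frac{1}{5}\right) = \frac{3}{5} - \frac{6}{5} = - \frac{3}{5} \approx -0.6$)
$X = 0$ ($X = 0 \left(-3\right) \left(-4\right) \left(- \frac{3}{5}\right) = 0 \left(-4\right) \left(- \frac{3}{5}\right) = 0 \left(- \frac{3}{5}\right) = 0$)
$\left(56 - 4\right) \left(-46\right) X = \left(56 - 4\right) \left(-46\right) 0 = 52 \left(-46\right) 0 = \left(-2392\right) 0 = 0$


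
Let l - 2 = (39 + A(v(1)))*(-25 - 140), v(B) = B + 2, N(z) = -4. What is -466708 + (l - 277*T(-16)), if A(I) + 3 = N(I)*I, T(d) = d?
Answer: -466234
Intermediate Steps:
v(B) = 2 + B
A(I) = -3 - 4*I
l = -3958 (l = 2 + (39 + (-3 - 4*(2 + 1)))*(-25 - 140) = 2 + (39 + (-3 - 4*3))*(-165) = 2 + (39 + (-3 - 12))*(-165) = 2 + (39 - 15)*(-165) = 2 + 24*(-165) = 2 - 3960 = -3958)
-466708 + (l - 277*T(-16)) = -466708 + (-3958 - 277*(-16)) = -466708 + (-3958 + 4432) = -466708 + 474 = -466234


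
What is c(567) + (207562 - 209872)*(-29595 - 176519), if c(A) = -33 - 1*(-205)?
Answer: 476123512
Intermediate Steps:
c(A) = 172 (c(A) = -33 + 205 = 172)
c(567) + (207562 - 209872)*(-29595 - 176519) = 172 + (207562 - 209872)*(-29595 - 176519) = 172 - 2310*(-206114) = 172 + 476123340 = 476123512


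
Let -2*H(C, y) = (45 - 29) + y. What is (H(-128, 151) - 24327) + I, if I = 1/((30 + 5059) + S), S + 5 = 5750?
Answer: -132231678/5417 ≈ -24411.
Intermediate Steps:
S = 5745 (S = -5 + 5750 = 5745)
I = 1/10834 (I = 1/((30 + 5059) + 5745) = 1/(5089 + 5745) = 1/10834 ≈ 9.2302e-5)
H(C, y) = -8 - y/2 (H(C, y) = -((45 - 29) + y)/2 = -(16 + y)/2 = -8 - y/2)
(H(-128, 151) - 24327) + I = ((-8 - ½*151) - 24327) + 1/10834 = ((-8 - 151/2) - 24327) + 1/10834 = (-167/2 - 24327) + 1/10834 = -48821/2 + 1/10834 = -132231678/5417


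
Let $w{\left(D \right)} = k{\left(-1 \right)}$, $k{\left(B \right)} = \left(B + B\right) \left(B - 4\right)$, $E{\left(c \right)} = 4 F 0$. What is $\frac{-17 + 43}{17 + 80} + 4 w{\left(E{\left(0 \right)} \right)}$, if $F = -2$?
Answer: $\frac{3906}{97} \approx 40.268$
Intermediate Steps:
$E{\left(c \right)} = 0$ ($E{\left(c \right)} = 4 \left(-2\right) 0 = \left(-8\right) 0 = 0$)
$k{\left(B \right)} = 2 B \left(-4 + B\right)$
$w{\left(D \right)} = 10$ ($w{\left(D \right)} = 2 \left(-1\right) \left(-4 - 1\right) = 2 \left(-1\right) \left(-5\right) = 10$)
$\frac{-17 + 43}{17 + 80} + 4 w{\left(E{\left(0 \right)} \right)} = \frac{-17 + 43}{17 + 80} + 4 \cdot 10 = \frac{26}{97} + 40 = \frac{3906}{97}$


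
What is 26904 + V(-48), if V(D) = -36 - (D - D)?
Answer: 26868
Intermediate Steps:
V(D) = -36 (V(D) = -36 - 1*0 = -36 + 0 = -36)
26904 + V(-48) = 26904 - 36 = 26868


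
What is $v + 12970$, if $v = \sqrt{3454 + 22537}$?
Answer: $12970 + \sqrt{25991} \approx 13131.0$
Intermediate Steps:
$v = \sqrt{25991} \approx 161.22$
$v + 12970 = \sqrt{25991} + 12970 = 12970 + \sqrt{25991}$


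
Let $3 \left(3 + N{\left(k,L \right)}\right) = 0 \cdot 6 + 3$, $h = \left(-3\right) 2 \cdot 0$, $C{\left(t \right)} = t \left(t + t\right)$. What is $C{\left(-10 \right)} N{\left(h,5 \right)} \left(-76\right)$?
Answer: $30400$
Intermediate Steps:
$C{\left(t \right)} = 2 t^{2}$ ($C{\left(t \right)} = t 2 t = 2 t^{2}$)
$h = 0$ ($h = \left(-6\right) 0 = 0$)
$N{\left(k,L \right)} = -2$ ($N{\left(k,L \right)} = -3 + \frac{0 \cdot 6 + 3}{3} = -3 + \frac{0 + 3}{3} = -3 + \frac{1}{3} \cdot 3 = -3 + 1 = -2$)
$C{\left(-10 \right)} N{\left(h,5 \right)} \left(-76\right) = 2 \left(-10\right)^{2} \left(-2\right) \left(-76\right) = 2 \cdot 100 \left(-2\right) \left(-76\right) = 200 \left(-2\right) \left(-76\right) = \left(-400\right) \left(-76\right) = 30400$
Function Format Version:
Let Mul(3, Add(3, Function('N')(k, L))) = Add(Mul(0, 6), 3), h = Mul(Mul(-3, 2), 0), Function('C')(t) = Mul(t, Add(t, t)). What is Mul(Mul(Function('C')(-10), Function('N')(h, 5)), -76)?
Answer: 30400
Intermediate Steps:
Function('C')(t) = Mul(2, Pow(t, 2)) (Function('C')(t) = Mul(t, Mul(2, t)) = Mul(2, Pow(t, 2)))
h = 0 (h = Mul(-6, 0) = 0)
Function('N')(k, L) = -2 (Function('N')(k, L) = Add(-3, Mul(Rational(1, 3), Add(Mul(0, 6), 3))) = Add(-3, Mul(Rational(1, 3), Add(0, 3))) = Add(-3, Mul(Rational(1, 3), 3)) = Add(-3, 1) = -2)
Mul(Mul(Function('C')(-10), Function('N')(h, 5)), -76) = Mul(Mul(Mul(2, Pow(-10, 2)), -2), -76) = Mul(Mul(Mul(2, 100), -2), -76) = Mul(Mul(200, -2), -76) = Mul(-400, -76) = 30400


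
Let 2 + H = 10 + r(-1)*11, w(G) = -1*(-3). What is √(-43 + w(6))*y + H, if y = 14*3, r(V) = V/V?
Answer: 19 + 84*I*√10 ≈ 19.0 + 265.63*I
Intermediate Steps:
r(V) = 1
w(G) = 3
y = 42
H = 19 (H = -2 + (10 + 1*11) = -2 + (10 + 11) = -2 + 21 = 19)
√(-43 + w(6))*y + H = √(-43 + 3)*42 + 19 = √(-40)*42 + 19 = (2*I*√10)*42 + 19 = 84*I*√10 + 19 = 19 + 84*I*√10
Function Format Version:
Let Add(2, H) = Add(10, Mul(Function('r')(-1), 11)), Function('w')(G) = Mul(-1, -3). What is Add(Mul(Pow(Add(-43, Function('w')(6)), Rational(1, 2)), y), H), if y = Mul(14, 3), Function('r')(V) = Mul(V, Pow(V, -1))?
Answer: Add(19, Mul(84, I, Pow(10, Rational(1, 2)))) ≈ Add(19.000, Mul(265.63, I))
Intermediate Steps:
Function('r')(V) = 1
Function('w')(G) = 3
y = 42
H = 19 (H = Add(-2, Add(10, Mul(1, 11))) = Add(-2, Add(10, 11)) = Add(-2, 21) = 19)
Add(Mul(Pow(Add(-43, Function('w')(6)), Rational(1, 2)), y), H) = Add(Mul(Pow(Add(-43, 3), Rational(1, 2)), 42), 19) = Add(Mul(Pow(-40, Rational(1, 2)), 42), 19) = Add(Mul(Mul(2, I, Pow(10, Rational(1, 2))), 42), 19) = Add(Mul(84, I, Pow(10, Rational(1, 2))), 19) = Add(19, Mul(84, I, Pow(10, Rational(1, 2))))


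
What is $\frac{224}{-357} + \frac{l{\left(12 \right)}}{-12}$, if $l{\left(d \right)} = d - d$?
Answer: $- \frac{32}{51} \approx -0.62745$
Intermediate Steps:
$l{\left(d \right)} = 0$
$\frac{224}{-357} + \frac{l{\left(12 \right)}}{-12} = \frac{224}{-357} + \frac{0}{-12} = 224 \left(- \frac{1}{357}\right) + 0 \left(- \frac{1}{12}\right) = - \frac{32}{51} + 0 = - \frac{32}{51}$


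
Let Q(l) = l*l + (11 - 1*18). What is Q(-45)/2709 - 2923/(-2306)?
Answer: 12571915/6246954 ≈ 2.0125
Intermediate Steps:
Q(l) = -7 + l² (Q(l) = l² + (11 - 18) = l² - 7 = -7 + l²)
Q(-45)/2709 - 2923/(-2306) = (-7 + (-45)²)/2709 - 2923/(-2306) = (-7 + 2025)*(1/2709) - 2923*(-1/2306) = 2018*(1/2709) + 2923/2306 = 2018/2709 + 2923/2306 = 12571915/6246954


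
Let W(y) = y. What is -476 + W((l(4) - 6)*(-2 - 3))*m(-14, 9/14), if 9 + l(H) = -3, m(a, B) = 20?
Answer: 1324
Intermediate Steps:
l(H) = -12 (l(H) = -9 - 3 = -12)
-476 + W((l(4) - 6)*(-2 - 3))*m(-14, 9/14) = -476 + ((-12 - 6)*(-2 - 3))*20 = -476 - 18*(-5)*20 = -476 + 90*20 = -476 + 1800 = 1324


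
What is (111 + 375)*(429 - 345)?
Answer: 40824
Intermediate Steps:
(111 + 375)*(429 - 345) = 486*84 = 40824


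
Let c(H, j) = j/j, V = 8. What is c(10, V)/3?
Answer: ⅓ ≈ 0.33333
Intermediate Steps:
c(H, j) = 1
c(10, V)/3 = 1/3 = 1*(⅓) = ⅓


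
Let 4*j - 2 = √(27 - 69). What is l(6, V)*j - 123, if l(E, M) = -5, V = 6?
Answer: -251/2 - 5*I*√42/4 ≈ -125.5 - 8.1009*I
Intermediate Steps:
j = ½ + I*√42/4 (j = ½ + √(27 - 69)/4 = ½ + √(-42)/4 = ½ + (I*√42)/4 = ½ + I*√42/4 ≈ 0.5 + 1.6202*I)
l(6, V)*j - 123 = -5*(½ + I*√42/4) - 123 = (-5/2 - 5*I*√42/4) - 123 = -251/2 - 5*I*√42/4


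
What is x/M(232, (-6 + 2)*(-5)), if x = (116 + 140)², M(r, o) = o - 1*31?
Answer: -65536/11 ≈ -5957.8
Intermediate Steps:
M(r, o) = -31 + o (M(r, o) = o - 31 = -31 + o)
x = 65536 (x = 256² = 65536)
x/M(232, (-6 + 2)*(-5)) = 65536/(-31 + (-6 + 2)*(-5)) = 65536/(-31 - 4*(-5)) = 65536/(-31 + 20) = 65536/(-11) = 65536*(-1/11) = -65536/11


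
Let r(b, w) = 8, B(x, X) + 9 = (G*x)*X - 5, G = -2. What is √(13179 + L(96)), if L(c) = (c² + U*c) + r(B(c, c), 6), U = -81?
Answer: √14627 ≈ 120.94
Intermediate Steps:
B(x, X) = -14 - 2*X*x (B(x, X) = -9 + ((-2*x)*X - 5) = -9 + (-2*X*x - 5) = -9 + (-5 - 2*X*x) = -14 - 2*X*x)
L(c) = 8 + c² - 81*c (L(c) = (c² - 81*c) + 8 = 8 + c² - 81*c)
√(13179 + L(96)) = √(13179 + (8 + 96² - 81*96)) = √(13179 + (8 + 9216 - 7776)) = √(13179 + 1448) = √14627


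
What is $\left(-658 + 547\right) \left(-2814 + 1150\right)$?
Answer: $184704$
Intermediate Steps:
$\left(-658 + 547\right) \left(-2814 + 1150\right) = \left(-111\right) \left(-1664\right) = 184704$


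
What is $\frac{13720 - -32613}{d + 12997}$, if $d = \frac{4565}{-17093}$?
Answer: $\frac{791969969}{222153156} \approx 3.565$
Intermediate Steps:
$d = - \frac{4565}{17093}$ ($d = 4565 \left(- \frac{1}{17093}\right) = - \frac{4565}{17093} \approx -0.26707$)
$\frac{13720 - -32613}{d + 12997} = \frac{13720 - -32613}{- \frac{4565}{17093} + 12997} = \frac{13720 + 32613}{\frac{222153156}{17093}} = 46333 \cdot \frac{17093}{222153156} = \frac{791969969}{222153156}$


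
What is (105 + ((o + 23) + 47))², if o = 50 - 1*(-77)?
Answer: 91204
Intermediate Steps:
o = 127 (o = 50 + 77 = 127)
(105 + ((o + 23) + 47))² = (105 + ((127 + 23) + 47))² = (105 + (150 + 47))² = (105 + 197)² = 302² = 91204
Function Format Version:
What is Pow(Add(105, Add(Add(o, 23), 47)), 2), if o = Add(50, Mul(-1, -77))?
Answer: 91204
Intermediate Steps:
o = 127 (o = Add(50, 77) = 127)
Pow(Add(105, Add(Add(o, 23), 47)), 2) = Pow(Add(105, Add(Add(127, 23), 47)), 2) = Pow(Add(105, Add(150, 47)), 2) = Pow(Add(105, 197), 2) = Pow(302, 2) = 91204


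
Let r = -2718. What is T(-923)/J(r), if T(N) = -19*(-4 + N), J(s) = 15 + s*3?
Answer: -5871/2713 ≈ -2.1640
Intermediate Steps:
J(s) = 15 + 3*s
T(N) = 76 - 19*N
T(-923)/J(r) = (76 - 19*(-923))/(15 + 3*(-2718)) = (76 + 17537)/(15 - 8154) = 17613/(-8139) = 17613*(-1/8139) = -5871/2713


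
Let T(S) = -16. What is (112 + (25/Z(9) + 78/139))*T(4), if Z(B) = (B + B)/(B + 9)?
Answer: -305936/139 ≈ -2201.0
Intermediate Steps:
Z(B) = 2*B/(9 + B) (Z(B) = (2*B)/(9 + B) = 2*B/(9 + B))
(112 + (25/Z(9) + 78/139))*T(4) = (112 + (25/((2*9/(9 + 9))) + 78/139))*(-16) = (112 + (25/((2*9/18)) + 78*(1/139)))*(-16) = (112 + (25/((2*9*(1/18))) + 78/139))*(-16) = (112 + (25/1 + 78/139))*(-16) = (112 + (25*1 + 78/139))*(-16) = (112 + (25 + 78/139))*(-16) = (112 + 3553/139)*(-16) = (19121/139)*(-16) = -305936/139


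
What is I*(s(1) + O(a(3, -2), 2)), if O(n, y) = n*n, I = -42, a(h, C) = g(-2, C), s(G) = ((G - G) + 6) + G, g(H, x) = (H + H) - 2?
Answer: -1806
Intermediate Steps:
g(H, x) = -2 + 2*H (g(H, x) = 2*H - 2 = -2 + 2*H)
s(G) = 6 + G (s(G) = (0 + 6) + G = 6 + G)
a(h, C) = -6 (a(h, C) = -2 + 2*(-2) = -2 - 4 = -6)
O(n, y) = n²
I*(s(1) + O(a(3, -2), 2)) = -42*((6 + 1) + (-6)²) = -42*(7 + 36) = -42*43 = -1806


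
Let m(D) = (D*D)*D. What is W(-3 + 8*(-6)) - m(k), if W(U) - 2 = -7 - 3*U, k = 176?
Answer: -5451628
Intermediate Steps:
m(D) = D**3 (m(D) = D**2*D = D**3)
W(U) = -5 - 3*U (W(U) = 2 + (-7 - 3*U) = -5 - 3*U)
W(-3 + 8*(-6)) - m(k) = (-5 - 3*(-3 + 8*(-6))) - 1*176**3 = (-5 - 3*(-3 - 48)) - 1*5451776 = (-5 - 3*(-51)) - 5451776 = (-5 + 153) - 5451776 = 148 - 5451776 = -5451628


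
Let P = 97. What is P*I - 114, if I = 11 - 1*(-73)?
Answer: 8034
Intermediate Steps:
I = 84 (I = 11 + 73 = 84)
P*I - 114 = 97*84 - 114 = 8148 - 114 = 8034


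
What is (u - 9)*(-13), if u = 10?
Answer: -13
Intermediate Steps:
(u - 9)*(-13) = (10 - 9)*(-13) = 1*(-13) = -13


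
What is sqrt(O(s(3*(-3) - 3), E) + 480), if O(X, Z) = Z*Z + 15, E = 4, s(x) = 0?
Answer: sqrt(511) ≈ 22.605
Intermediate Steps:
O(X, Z) = 15 + Z**2 (O(X, Z) = Z**2 + 15 = 15 + Z**2)
sqrt(O(s(3*(-3) - 3), E) + 480) = sqrt((15 + 4**2) + 480) = sqrt((15 + 16) + 480) = sqrt(31 + 480) = sqrt(511)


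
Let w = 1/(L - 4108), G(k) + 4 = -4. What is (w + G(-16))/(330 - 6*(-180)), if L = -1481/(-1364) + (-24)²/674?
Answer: -7549926694/1330634071575 ≈ -0.0056739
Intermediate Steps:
G(k) = -8 (G(k) = -4 - 4 = -8)
L = 891929/459668 (L = -1481*(-1/1364) + 576*(1/674) = 1481/1364 + 288/337 = 891929/459668 ≈ 1.9404)
w = -459668/1887424215 (w = 1/(891929/459668 - 4108) = 1/(-1887424215/459668) = -459668/1887424215 ≈ -0.00024354)
(w + G(-16))/(330 - 6*(-180)) = (-459668/1887424215 - 8)/(330 - 6*(-180)) = -15099853388/(1887424215*(330 + 1080)) = -15099853388/1887424215/1410 = -15099853388/1887424215*1/1410 = -7549926694/1330634071575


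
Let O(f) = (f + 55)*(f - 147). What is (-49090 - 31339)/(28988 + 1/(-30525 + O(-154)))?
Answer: -58391454/21045287 ≈ -2.7746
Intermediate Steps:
O(f) = (-147 + f)*(55 + f) (O(f) = (55 + f)*(-147 + f) = (-147 + f)*(55 + f))
(-49090 - 31339)/(28988 + 1/(-30525 + O(-154))) = (-49090 - 31339)/(28988 + 1/(-30525 + (-8085 + (-154)**2 - 92*(-154)))) = -80429/(28988 + 1/(-30525 + (-8085 + 23716 + 14168))) = -80429/(28988 + 1/(-30525 + 29799)) = -80429/(28988 + 1/(-726)) = -80429/(28988 - 1/726) = -80429/21045287/726 = -80429*726/21045287 = -58391454/21045287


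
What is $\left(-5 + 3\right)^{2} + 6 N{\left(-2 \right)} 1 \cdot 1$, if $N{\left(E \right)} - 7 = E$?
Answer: $34$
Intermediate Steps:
$N{\left(E \right)} = 7 + E$
$\left(-5 + 3\right)^{2} + 6 N{\left(-2 \right)} 1 \cdot 1 = \left(-5 + 3\right)^{2} + 6 \left(7 - 2\right) 1 \cdot 1 = \left(-2\right)^{2} + 6 \cdot 5 \cdot 1 \cdot 1 = 4 + 30 \cdot 1 \cdot 1 = 4 + 30 \cdot 1 = 4 + 30 = 34$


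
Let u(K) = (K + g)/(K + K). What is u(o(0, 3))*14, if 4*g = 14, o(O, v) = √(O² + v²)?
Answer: 91/6 ≈ 15.167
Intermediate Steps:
g = 7/2 (g = (¼)*14 = 7/2 ≈ 3.5000)
u(K) = (7/2 + K)/(2*K) (u(K) = (K + 7/2)/(K + K) = (7/2 + K)/((2*K)) = (7/2 + K)*(1/(2*K)) = (7/2 + K)/(2*K))
u(o(0, 3))*14 = ((7 + 2*√(0² + 3²))/(4*(√(0² + 3²))))*14 = ((7 + 2*√(0 + 9))/(4*(√(0 + 9))))*14 = ((7 + 2*√9)/(4*(√9)))*14 = ((¼)*(7 + 2*3)/3)*14 = ((¼)*(⅓)*(7 + 6))*14 = ((¼)*(⅓)*13)*14 = (13/12)*14 = 91/6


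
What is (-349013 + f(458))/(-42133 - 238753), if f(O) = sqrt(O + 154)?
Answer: 349013/280886 - 3*sqrt(17)/140443 ≈ 1.2425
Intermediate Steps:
f(O) = sqrt(154 + O)
(-349013 + f(458))/(-42133 - 238753) = (-349013 + sqrt(154 + 458))/(-42133 - 238753) = (-349013 + sqrt(612))/(-280886) = (-349013 + 6*sqrt(17))*(-1/280886) = 349013/280886 - 3*sqrt(17)/140443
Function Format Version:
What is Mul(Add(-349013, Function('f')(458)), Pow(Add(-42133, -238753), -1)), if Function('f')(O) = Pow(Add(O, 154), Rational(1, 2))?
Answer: Add(Rational(349013, 280886), Mul(Rational(-3, 140443), Pow(17, Rational(1, 2)))) ≈ 1.2425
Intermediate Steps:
Function('f')(O) = Pow(Add(154, O), Rational(1, 2))
Mul(Add(-349013, Function('f')(458)), Pow(Add(-42133, -238753), -1)) = Mul(Add(-349013, Pow(Add(154, 458), Rational(1, 2))), Pow(Add(-42133, -238753), -1)) = Mul(Add(-349013, Pow(612, Rational(1, 2))), Pow(-280886, -1)) = Mul(Add(-349013, Mul(6, Pow(17, Rational(1, 2)))), Rational(-1, 280886)) = Add(Rational(349013, 280886), Mul(Rational(-3, 140443), Pow(17, Rational(1, 2))))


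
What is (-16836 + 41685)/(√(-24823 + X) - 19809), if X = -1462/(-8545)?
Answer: -467348685705/372582226802 - 8283*I*√201387679865/372582226802 ≈ -1.2544 - 0.0099766*I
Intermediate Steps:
X = 1462/8545 (X = -1462*(-1/8545) = 1462/8545 ≈ 0.17109)
(-16836 + 41685)/(√(-24823 + X) - 19809) = (-16836 + 41685)/(√(-24823 + 1462/8545) - 19809) = 24849/(√(-212111073/8545) - 19809) = 24849/(3*I*√201387679865/8545 - 19809) = 24849/(-19809 + 3*I*√201387679865/8545)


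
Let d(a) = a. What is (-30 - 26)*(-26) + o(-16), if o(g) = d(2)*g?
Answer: 1424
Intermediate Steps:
o(g) = 2*g
(-30 - 26)*(-26) + o(-16) = (-30 - 26)*(-26) + 2*(-16) = -56*(-26) - 32 = 1456 - 32 = 1424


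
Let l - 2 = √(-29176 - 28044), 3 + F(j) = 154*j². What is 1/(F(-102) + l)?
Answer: 320443/513418592689 - 2*I*√14305/2567092963445 ≈ 6.2414e-7 - 9.3182e-11*I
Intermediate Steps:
F(j) = -3 + 154*j²
l = 2 + 2*I*√14305 (l = 2 + √(-29176 - 28044) = 2 + √(-57220) = 2 + 2*I*√14305 ≈ 2.0 + 239.21*I)
1/(F(-102) + l) = 1/((-3 + 154*(-102)²) + (2 + 2*I*√14305)) = 1/((-3 + 154*10404) + (2 + 2*I*√14305)) = 1/((-3 + 1602216) + (2 + 2*I*√14305)) = 1/(1602213 + (2 + 2*I*√14305)) = 1/(1602215 + 2*I*√14305)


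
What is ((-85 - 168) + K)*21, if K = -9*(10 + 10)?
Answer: -9093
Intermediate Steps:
K = -180 (K = -9*20 = -180)
((-85 - 168) + K)*21 = ((-85 - 168) - 180)*21 = (-253 - 180)*21 = -433*21 = -9093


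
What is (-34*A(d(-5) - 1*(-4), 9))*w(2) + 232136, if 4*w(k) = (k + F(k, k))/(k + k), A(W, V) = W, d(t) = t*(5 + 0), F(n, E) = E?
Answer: 464629/2 ≈ 2.3231e+5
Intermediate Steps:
d(t) = 5*t (d(t) = t*5 = 5*t)
w(k) = ¼ (w(k) = ((k + k)/(k + k))/4 = ((2*k)/((2*k)))/4 = ((2*k)*(1/(2*k)))/4 = (¼)*1 = ¼)
(-34*A(d(-5) - 1*(-4), 9))*w(2) + 232136 = -34*(5*(-5) - 1*(-4))*(¼) + 232136 = -34*(-25 + 4)*(¼) + 232136 = -34*(-21)*(¼) + 232136 = 714*(¼) + 232136 = 357/2 + 232136 = 464629/2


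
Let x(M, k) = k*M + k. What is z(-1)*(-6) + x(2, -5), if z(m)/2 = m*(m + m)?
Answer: -39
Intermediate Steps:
x(M, k) = k + M*k (x(M, k) = M*k + k = k + M*k)
z(m) = 4*m² (z(m) = 2*(m*(m + m)) = 2*(m*(2*m)) = 2*(2*m²) = 4*m²)
z(-1)*(-6) + x(2, -5) = (4*(-1)²)*(-6) - 5*(1 + 2) = (4*1)*(-6) - 5*3 = 4*(-6) - 15 = -24 - 15 = -39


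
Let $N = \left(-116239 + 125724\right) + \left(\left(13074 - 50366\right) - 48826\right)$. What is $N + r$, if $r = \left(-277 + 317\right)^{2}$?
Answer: $-75033$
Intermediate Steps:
$r = 1600$ ($r = 40^{2} = 1600$)
$N = -76633$ ($N = 9485 - 86118 = -76633$)
$N + r = -76633 + 1600 = -75033$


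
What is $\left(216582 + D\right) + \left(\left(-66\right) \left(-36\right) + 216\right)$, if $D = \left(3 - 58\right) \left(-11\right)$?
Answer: $219779$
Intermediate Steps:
$D = 605$ ($D = \left(-55\right) \left(-11\right) = 605$)
$\left(216582 + D\right) + \left(\left(-66\right) \left(-36\right) + 216\right) = \left(216582 + 605\right) + \left(\left(-66\right) \left(-36\right) + 216\right) = 217187 + \left(2376 + 216\right) = 217187 + 2592 = 219779$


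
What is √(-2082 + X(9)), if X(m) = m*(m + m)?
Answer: 8*I*√30 ≈ 43.818*I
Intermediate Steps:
X(m) = 2*m² (X(m) = m*(2*m) = 2*m²)
√(-2082 + X(9)) = √(-2082 + 2*9²) = √(-2082 + 2*81) = √(-2082 + 162) = √(-1920) = 8*I*√30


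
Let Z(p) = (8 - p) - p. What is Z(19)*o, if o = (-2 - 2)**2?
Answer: -480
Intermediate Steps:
Z(p) = 8 - 2*p
o = 16 (o = (-4)**2 = 16)
Z(19)*o = (8 - 2*19)*16 = (8 - 38)*16 = -30*16 = -480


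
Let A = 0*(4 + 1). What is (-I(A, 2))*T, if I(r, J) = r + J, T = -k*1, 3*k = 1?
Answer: ⅔ ≈ 0.66667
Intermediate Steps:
k = ⅓ (k = (⅓)*1 = ⅓ ≈ 0.33333)
A = 0 (A = 0*5 = 0)
T = -⅓ (T = -1*⅓*1 = -⅓*1 = -⅓ ≈ -0.33333)
I(r, J) = J + r
(-I(A, 2))*T = -(2 + 0)*(-⅓) = -1*2*(-⅓) = -2*(-⅓) = ⅔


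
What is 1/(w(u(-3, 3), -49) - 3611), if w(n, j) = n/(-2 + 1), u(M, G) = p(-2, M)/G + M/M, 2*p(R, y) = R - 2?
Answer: -3/10834 ≈ -0.00027691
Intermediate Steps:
p(R, y) = -1 + R/2 (p(R, y) = (R - 2)/2 = (-2 + R)/2 = -1 + R/2)
u(M, G) = 1 - 2/G (u(M, G) = (-1 + (½)*(-2))/G + M/M = (-1 - 1)/G + 1 = -2/G + 1 = 1 - 2/G)
w(n, j) = -n (w(n, j) = n/(-1) = n*(-1) = -n)
1/(w(u(-3, 3), -49) - 3611) = 1/(-(-2 + 3)/3 - 3611) = 1/(-1/3 - 3611) = 1/(-1*⅓ - 3611) = 1/(-⅓ - 3611) = 1/(-10834/3) = -3/10834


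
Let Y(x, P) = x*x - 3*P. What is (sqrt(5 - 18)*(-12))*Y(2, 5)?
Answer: 132*I*sqrt(13) ≈ 475.93*I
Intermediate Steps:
Y(x, P) = x**2 - 3*P
(sqrt(5 - 18)*(-12))*Y(2, 5) = (sqrt(5 - 18)*(-12))*(2**2 - 3*5) = (sqrt(-13)*(-12))*(4 - 15) = ((I*sqrt(13))*(-12))*(-11) = -12*I*sqrt(13)*(-11) = 132*I*sqrt(13)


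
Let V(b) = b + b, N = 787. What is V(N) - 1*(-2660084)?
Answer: 2661658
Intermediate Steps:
V(b) = 2*b
V(N) - 1*(-2660084) = 2*787 - 1*(-2660084) = 1574 + 2660084 = 2661658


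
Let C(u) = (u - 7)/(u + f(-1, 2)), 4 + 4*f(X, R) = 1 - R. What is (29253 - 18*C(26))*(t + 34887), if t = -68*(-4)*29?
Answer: 13757766025/11 ≈ 1.2507e+9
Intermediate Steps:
f(X, R) = -¾ - R/4 (f(X, R) = -1 + (1 - R)/4 = -1 + (¼ - R/4) = -¾ - R/4)
C(u) = (-7 + u)/(-5/4 + u) (C(u) = (u - 7)/(u + (-¾ - ¼*2)) = (-7 + u)/(u + (-¾ - ½)) = (-7 + u)/(u - 5/4) = (-7 + u)/(-5/4 + u))
t = 7888 (t = -34*(-8)*29 = 272*29 = 7888)
(29253 - 18*C(26))*(t + 34887) = (29253 - 72*(-7 + 26)/(-5 + 4*26))*(7888 + 34887) = (29253 - 72*19/(-5 + 104))*42775 = (29253 - 72*19/99)*42775 = (29253 - 18*76/99)*42775 = (29253 - 152/11)*42775 = (321631/11)*42775 = 13757766025/11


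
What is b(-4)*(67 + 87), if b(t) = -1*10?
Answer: -1540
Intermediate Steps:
b(t) = -10
b(-4)*(67 + 87) = -10*(67 + 87) = -10*154 = -1540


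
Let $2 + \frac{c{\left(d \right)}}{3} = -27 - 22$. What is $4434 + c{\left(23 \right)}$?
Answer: $4281$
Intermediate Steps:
$c{\left(d \right)} = -153$ ($c{\left(d \right)} = -6 + 3 \left(-27 - 22\right) = -6 + 3 \left(-49\right) = -6 - 147 = -153$)
$4434 + c{\left(23 \right)} = 4434 - 153 = 4281$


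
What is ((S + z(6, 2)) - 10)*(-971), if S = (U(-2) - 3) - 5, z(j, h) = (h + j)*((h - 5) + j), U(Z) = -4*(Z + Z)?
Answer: -21362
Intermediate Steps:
U(Z) = -8*Z
z(j, h) = (h + j)*(-5 + h + j) (z(j, h) = (h + j)*((-5 + h) + j) = (h + j)*(-5 + h + j))
S = 8 (S = (-8*(-2) - 3) - 5 = (16 - 3) - 5 = 13 - 5 = 8)
((S + z(6, 2)) - 10)*(-971) = ((8 + (2² + 6² - 5*2 - 5*6 + 2*2*6)) - 10)*(-971) = ((8 + (4 + 36 - 10 - 30 + 24)) - 10)*(-971) = ((8 + 24) - 10)*(-971) = (32 - 10)*(-971) = 22*(-971) = -21362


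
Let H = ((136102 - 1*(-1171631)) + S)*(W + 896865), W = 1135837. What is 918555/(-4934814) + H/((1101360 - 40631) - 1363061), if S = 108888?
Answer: -592088934817129627/62164674427 ≈ -9.5245e+6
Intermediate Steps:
H = 2879568339942 (H = ((136102 - 1*(-1171631)) + 108888)*(1135837 + 896865) = ((136102 + 1171631) + 108888)*2032702 = (1307733 + 108888)*2032702 = 1416621*2032702 = 2879568339942)
918555/(-4934814) + H/((1101360 - 40631) - 1363061) = 918555/(-4934814) + 2879568339942/((1101360 - 40631) - 1363061) = 918555*(-1/4934814) + 2879568339942/(1060729 - 1363061) = -306185/1644938 + 2879568339942/(-302332) = -306185/1644938 + 2879568339942*(-1/302332) = -306185/1644938 - 1439784169971/151166 = -592088934817129627/62164674427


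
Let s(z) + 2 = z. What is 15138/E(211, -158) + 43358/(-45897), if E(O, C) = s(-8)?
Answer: -347611183/229485 ≈ -1514.7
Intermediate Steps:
s(z) = -2 + z
E(O, C) = -10 (E(O, C) = -2 - 8 = -10)
15138/E(211, -158) + 43358/(-45897) = 15138/(-10) + 43358/(-45897) = 15138*(-⅒) + 43358*(-1/45897) = -7569/5 - 43358/45897 = -347611183/229485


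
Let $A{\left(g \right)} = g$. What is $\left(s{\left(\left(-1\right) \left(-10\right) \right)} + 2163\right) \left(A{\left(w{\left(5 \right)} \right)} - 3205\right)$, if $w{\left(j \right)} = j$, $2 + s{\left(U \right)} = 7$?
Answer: $-6937600$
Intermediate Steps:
$s{\left(U \right)} = 5$ ($s{\left(U \right)} = -2 + 7 = 5$)
$\left(s{\left(\left(-1\right) \left(-10\right) \right)} + 2163\right) \left(A{\left(w{\left(5 \right)} \right)} - 3205\right) = \left(5 + 2163\right) \left(5 - 3205\right) = 2168 \left(-3200\right) = -6937600$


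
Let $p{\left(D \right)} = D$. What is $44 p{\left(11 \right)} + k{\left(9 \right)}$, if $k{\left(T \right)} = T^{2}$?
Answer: $565$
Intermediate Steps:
$44 p{\left(11 \right)} + k{\left(9 \right)} = 44 \cdot 11 + 9^{2} = 484 + 81 = 565$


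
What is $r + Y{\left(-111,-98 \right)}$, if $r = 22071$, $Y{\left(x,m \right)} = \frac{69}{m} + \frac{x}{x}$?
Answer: $\frac{2162987}{98} \approx 22071.0$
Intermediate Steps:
$Y{\left(x,m \right)} = 1 + \frac{69}{m}$ ($Y{\left(x,m \right)} = \frac{69}{m} + 1 = 1 + \frac{69}{m}$)
$r + Y{\left(-111,-98 \right)} = 22071 + \frac{69 - 98}{-98} = 22071 - - \frac{29}{98} = 22071 + \frac{29}{98} = \frac{2162987}{98}$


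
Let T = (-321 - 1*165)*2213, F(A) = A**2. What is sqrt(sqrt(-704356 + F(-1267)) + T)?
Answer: sqrt(-1075518 + sqrt(900933)) ≈ 1036.6*I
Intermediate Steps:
T = -1075518 (T = (-321 - 165)*2213 = -486*2213 = -1075518)
sqrt(sqrt(-704356 + F(-1267)) + T) = sqrt(sqrt(-704356 + (-1267)**2) - 1075518) = sqrt(sqrt(-704356 + 1605289) - 1075518) = sqrt(sqrt(900933) - 1075518) = sqrt(-1075518 + sqrt(900933))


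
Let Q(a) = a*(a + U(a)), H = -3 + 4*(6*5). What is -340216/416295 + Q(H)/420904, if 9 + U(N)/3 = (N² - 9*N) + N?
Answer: 156786169861/15929111880 ≈ 9.8427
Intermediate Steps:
U(N) = -27 - 24*N + 3*N² (U(N) = -27 + 3*((N² - 9*N) + N) = -27 + 3*(N² - 8*N) = -27 + (-24*N + 3*N²) = -27 - 24*N + 3*N²)
H = 117 (H = -3 + 4*30 = -3 + 120 = 117)
Q(a) = a*(-27 - 23*a + 3*a²) (Q(a) = a*(a + (-27 - 24*a + 3*a²)) = a*(-27 - 23*a + 3*a²))
-340216/416295 + Q(H)/420904 = -340216/416295 + (117*(-27 - 23*117 + 3*117²))/420904 = -340216*1/416295 + (117*(-27 - 2691 + 3*13689))*(1/420904) = -340216/416295 + (117*(-27 - 2691 + 41067))*(1/420904) = -340216/416295 + (117*38349)*(1/420904) = -340216/416295 + 4486833*(1/420904) = -340216/416295 + 4486833/420904 = 156786169861/15929111880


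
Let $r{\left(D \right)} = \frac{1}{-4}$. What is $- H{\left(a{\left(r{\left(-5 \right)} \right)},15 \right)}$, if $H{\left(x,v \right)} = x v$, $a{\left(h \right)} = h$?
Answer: $\frac{15}{4} \approx 3.75$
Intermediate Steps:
$r{\left(D \right)} = - \frac{1}{4}$
$H{\left(x,v \right)} = v x$
$- H{\left(a{\left(r{\left(-5 \right)} \right)},15 \right)} = - \frac{15 \left(-1\right)}{4} = \left(-1\right) \left(- \frac{15}{4}\right) = \frac{15}{4}$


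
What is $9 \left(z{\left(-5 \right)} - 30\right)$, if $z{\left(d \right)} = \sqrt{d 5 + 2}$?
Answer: $-270 + 9 i \sqrt{23} \approx -270.0 + 43.162 i$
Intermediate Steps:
$z{\left(d \right)} = \sqrt{2 + 5 d}$ ($z{\left(d \right)} = \sqrt{5 d + 2} = \sqrt{2 + 5 d}$)
$9 \left(z{\left(-5 \right)} - 30\right) = 9 \left(\sqrt{2 + 5 \left(-5\right)} - 30\right) = 9 \left(\sqrt{2 - 25} - 30\right) = 9 \left(\sqrt{-23} - 30\right) = 9 \left(i \sqrt{23} - 30\right) = 9 \left(-30 + i \sqrt{23}\right) = -270 + 9 i \sqrt{23}$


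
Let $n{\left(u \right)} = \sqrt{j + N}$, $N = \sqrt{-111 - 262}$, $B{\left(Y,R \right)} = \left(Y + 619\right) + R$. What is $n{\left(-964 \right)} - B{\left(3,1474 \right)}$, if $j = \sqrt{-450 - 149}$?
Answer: $-2096 + \sqrt{i} \sqrt{\sqrt{373} + \sqrt{599}} \approx -2091.3 + 4.6791 i$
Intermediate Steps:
$B{\left(Y,R \right)} = 619 + R + Y$ ($B{\left(Y,R \right)} = \left(619 + Y\right) + R = 619 + R + Y$)
$N = i \sqrt{373}$ ($N = \sqrt{-373} = i \sqrt{373} \approx 19.313 i$)
$j = i \sqrt{599}$ ($j = \sqrt{-599} = i \sqrt{599} \approx 24.474 i$)
$n{\left(u \right)} = \sqrt{i \sqrt{373} + i \sqrt{599}}$ ($n{\left(u \right)} = \sqrt{i \sqrt{599} + i \sqrt{373}} = \sqrt{i \sqrt{373} + i \sqrt{599}}$)
$n{\left(-964 \right)} - B{\left(3,1474 \right)} = \sqrt{i} \sqrt{\sqrt{373} + \sqrt{599}} - \left(619 + 1474 + 3\right) = \sqrt{i} \sqrt{\sqrt{373} + \sqrt{599}} - 2096 = -2096 + \sqrt{i} \sqrt{\sqrt{373} + \sqrt{599}}$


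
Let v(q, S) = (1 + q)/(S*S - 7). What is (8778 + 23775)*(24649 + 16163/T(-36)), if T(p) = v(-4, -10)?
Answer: -15508379412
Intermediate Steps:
v(q, S) = (1 + q)/(-7 + S²) (v(q, S) = (1 + q)/(S² - 7) = (1 + q)/(-7 + S²))
T(p) = -1/31 (T(p) = (1 - 4)/(-7 + (-10)²) = -3/(-7 + 100) = -3/93 = (1/93)*(-3) = -1/31)
(8778 + 23775)*(24649 + 16163/T(-36)) = (8778 + 23775)*(24649 + 16163/(-1/31)) = 32553*(24649 + 16163*(-31)) = 32553*(24649 - 501053) = 32553*(-476404) = -15508379412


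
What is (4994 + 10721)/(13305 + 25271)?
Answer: 15715/38576 ≈ 0.40738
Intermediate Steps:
(4994 + 10721)/(13305 + 25271) = 15715/38576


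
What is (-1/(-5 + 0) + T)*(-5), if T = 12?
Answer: -61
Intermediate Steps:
(-1/(-5 + 0) + T)*(-5) = (-1/(-5 + 0) + 12)*(-5) = (-1/(-5) + 12)*(-5) = (-1*(-1/5) + 12)*(-5) = (1/5 + 12)*(-5) = (61/5)*(-5) = -61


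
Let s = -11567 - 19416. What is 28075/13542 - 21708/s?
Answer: 1163817461/419571786 ≈ 2.7738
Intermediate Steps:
s = -30983
28075/13542 - 21708/s = 28075/13542 - 21708/(-30983) = 28075*(1/13542) - 21708*(-1/30983) = 28075/13542 + 21708/30983 = 1163817461/419571786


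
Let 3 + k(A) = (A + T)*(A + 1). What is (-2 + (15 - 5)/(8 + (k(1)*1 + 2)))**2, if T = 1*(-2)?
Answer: 0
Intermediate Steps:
T = -2
k(A) = -3 + (1 + A)*(-2 + A) (k(A) = -3 + (A - 2)*(A + 1) = -3 + (-2 + A)*(1 + A) = -3 + (1 + A)*(-2 + A))
(-2 + (15 - 5)/(8 + (k(1)*1 + 2)))**2 = (-2 + (15 - 5)/(8 + ((-5 + 1**2 - 1*1)*1 + 2)))**2 = (-2 + 10/(8 + ((-5 + 1 - 1)*1 + 2)))**2 = (-2 + 10/(8 + (-5*1 + 2)))**2 = (-2 + 10/(8 + (-5 + 2)))**2 = (-2 + 10/(8 - 3))**2 = (-2 + 10/5)**2 = (-2 + 10*(1/5))**2 = (-2 + 2)**2 = 0**2 = 0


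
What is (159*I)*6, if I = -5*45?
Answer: -214650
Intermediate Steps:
I = -225
(159*I)*6 = (159*(-225))*6 = -35775*6 = -214650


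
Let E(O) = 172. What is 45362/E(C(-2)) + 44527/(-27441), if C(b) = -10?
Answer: 618559999/2359926 ≈ 262.11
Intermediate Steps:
45362/E(C(-2)) + 44527/(-27441) = 45362/172 + 44527/(-27441) = 45362*(1/172) + 44527*(-1/27441) = 22681/86 - 44527/27441 = 618559999/2359926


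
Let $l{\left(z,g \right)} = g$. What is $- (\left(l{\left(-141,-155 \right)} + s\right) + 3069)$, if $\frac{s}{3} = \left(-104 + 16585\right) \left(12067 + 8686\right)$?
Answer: $-1026093493$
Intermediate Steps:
$s = 1026090579$ ($s = 3 \left(-104 + 16585\right) \left(12067 + 8686\right) = 3 \cdot 16481 \cdot 20753 = 3 \cdot 342030193 = 1026090579$)
$- (\left(l{\left(-141,-155 \right)} + s\right) + 3069) = - (\left(-155 + 1026090579\right) + 3069) = - (1026090424 + 3069) = \left(-1\right) 1026093493 = -1026093493$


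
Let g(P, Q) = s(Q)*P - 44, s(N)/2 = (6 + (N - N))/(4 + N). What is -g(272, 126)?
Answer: 1228/65 ≈ 18.892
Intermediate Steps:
s(N) = 12/(4 + N) (s(N) = 2*((6 + (N - N))/(4 + N)) = 2*((6 + 0)/(4 + N)) = 2*(6/(4 + N)) = 12/(4 + N))
g(P, Q) = -44 + 12*P/(4 + Q) (g(P, Q) = (12/(4 + Q))*P - 44 = 12*P/(4 + Q) - 44 = -44 + 12*P/(4 + Q))
-g(272, 126) = -4*(-44 - 11*126 + 3*272)/(4 + 126) = -4*(-44 - 1386 + 816)/130 = -4*(-614)/130 = -1*(-1228/65) = 1228/65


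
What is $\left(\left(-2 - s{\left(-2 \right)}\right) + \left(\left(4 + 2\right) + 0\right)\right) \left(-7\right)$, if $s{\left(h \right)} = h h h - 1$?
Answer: $-91$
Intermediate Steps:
$s{\left(h \right)} = -1 + h^{3}$ ($s{\left(h \right)} = h^{2} h - 1 = h^{3} - 1 = -1 + h^{3}$)
$\left(\left(-2 - s{\left(-2 \right)}\right) + \left(\left(4 + 2\right) + 0\right)\right) \left(-7\right) = \left(\left(-2 - \left(-1 + \left(-2\right)^{3}\right)\right) + \left(\left(4 + 2\right) + 0\right)\right) \left(-7\right) = \left(\left(-2 - \left(-1 - 8\right)\right) + \left(6 + 0\right)\right) \left(-7\right) = \left(\left(-2 - -9\right) + 6\right) \left(-7\right) = \left(\left(-2 + 9\right) + 6\right) \left(-7\right) = \left(7 + 6\right) \left(-7\right) = 13 \left(-7\right) = -91$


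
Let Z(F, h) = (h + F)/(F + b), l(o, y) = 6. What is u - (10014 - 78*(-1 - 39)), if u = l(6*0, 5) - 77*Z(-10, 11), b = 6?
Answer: -52435/4 ≈ -13109.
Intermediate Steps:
Z(F, h) = (F + h)/(6 + F) (Z(F, h) = (h + F)/(F + 6) = (F + h)/(6 + F))
u = 101/4 (u = 6 - 77*(-10 + 11)/(6 - 10) = 6 - 77/(-4) = 6 - (-77)/4 = 6 - 77*(-1/4) = 6 + 77/4 = 101/4 ≈ 25.250)
u - (10014 - 78*(-1 - 39)) = 101/4 - (10014 - 78*(-1 - 39)) = 101/4 - (10014 - 78*(-40)) = 101/4 - (10014 + 3120) = 101/4 - 1*13134 = 101/4 - 13134 = -52435/4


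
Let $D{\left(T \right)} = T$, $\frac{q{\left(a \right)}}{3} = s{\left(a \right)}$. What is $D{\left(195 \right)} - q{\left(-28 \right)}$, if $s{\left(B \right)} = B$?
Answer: $279$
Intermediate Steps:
$q{\left(a \right)} = 3 a$
$D{\left(195 \right)} - q{\left(-28 \right)} = 195 - 3 \left(-28\right) = 195 - -84 = 195 + 84 = 279$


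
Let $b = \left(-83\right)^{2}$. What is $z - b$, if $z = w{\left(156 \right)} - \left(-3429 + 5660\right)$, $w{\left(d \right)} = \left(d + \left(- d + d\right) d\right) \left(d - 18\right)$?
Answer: $12408$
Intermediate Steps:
$w{\left(d \right)} = d \left(-18 + d\right)$ ($w{\left(d \right)} = \left(d + 0 d\right) \left(-18 + d\right) = \left(d + 0\right) \left(-18 + d\right) = d \left(-18 + d\right)$)
$z = 19297$ ($z = 156 \left(-18 + 156\right) - \left(-3429 + 5660\right) = 156 \cdot 138 - 2231 = 21528 - 2231 = 19297$)
$b = 6889$
$z - b = 19297 - 6889 = 12408$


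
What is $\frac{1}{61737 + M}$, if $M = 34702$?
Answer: $\frac{1}{96439} \approx 1.0369 \cdot 10^{-5}$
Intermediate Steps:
$\frac{1}{61737 + M} = \frac{1}{61737 + 34702} = \frac{1}{96439}$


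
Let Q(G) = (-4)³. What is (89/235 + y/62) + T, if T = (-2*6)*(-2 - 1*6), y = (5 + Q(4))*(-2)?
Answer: 715984/7285 ≈ 98.282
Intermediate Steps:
Q(G) = -64
y = 118 (y = (5 - 64)*(-2) = -59*(-2) = 118)
T = 96 (T = -12*(-2 - 6) = -12*(-8) = 96)
(89/235 + y/62) + T = (89/235 + 118/62) + 96 = (89*(1/235) + 118*(1/62)) + 96 = (89/235 + 59/31) + 96 = 16624/7285 + 96 = 715984/7285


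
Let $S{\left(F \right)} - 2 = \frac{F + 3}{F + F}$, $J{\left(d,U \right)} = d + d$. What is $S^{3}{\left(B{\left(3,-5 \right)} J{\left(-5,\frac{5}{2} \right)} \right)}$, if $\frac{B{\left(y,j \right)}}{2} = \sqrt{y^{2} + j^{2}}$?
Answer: $\frac{340027}{21760} - \frac{3060027 \sqrt{34}}{73984000} \approx 15.385$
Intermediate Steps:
$B{\left(y,j \right)} = 2 \sqrt{j^{2} + y^{2}}$ ($B{\left(y,j \right)} = 2 \sqrt{y^{2} + j^{2}} = 2 \sqrt{j^{2} + y^{2}}$)
$J{\left(d,U \right)} = 2 d$
$S{\left(F \right)} = 2 + \frac{3 + F}{2 F}$ ($S{\left(F \right)} = 2 + \frac{F + 3}{F + F} = 2 + \frac{3 + F}{2 F}$)
$S^{3}{\left(B{\left(3,-5 \right)} J{\left(-5,\frac{5}{2} \right)} \right)} = \left(\frac{3 + 5 \cdot 2 \sqrt{\left(-5\right)^{2} + 3^{2}} \cdot 2 \left(-5\right)}{2 \cdot 2 \sqrt{\left(-5\right)^{2} + 3^{2}} \cdot 2 \left(-5\right)}\right)^{3} = \left(\frac{3 + 5 \cdot 2 \sqrt{25 + 9} \left(-10\right)}{2 \cdot 2 \sqrt{25 + 9} \left(-10\right)}\right)^{3} = \left(\frac{3 + 5 \cdot 2 \sqrt{34} \left(-10\right)}{2 \cdot 2 \sqrt{34} \left(-10\right)}\right)^{3} = \left(\frac{3 + 5 \left(- 20 \sqrt{34}\right)}{2 \left(- 20 \sqrt{34}\right)}\right)^{3} = \left(\frac{- \frac{\sqrt{34}}{680} \left(3 - 100 \sqrt{34}\right)}{2}\right)^{3} = \left(- \frac{\sqrt{34} \left(3 - 100 \sqrt{34}\right)}{1360}\right)^{3} = - \frac{\sqrt{34} \left(3 - 100 \sqrt{34}\right)^{3}}{73984000}$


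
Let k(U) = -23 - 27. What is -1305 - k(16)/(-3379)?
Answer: -4409645/3379 ≈ -1305.0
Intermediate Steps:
k(U) = -50
-1305 - k(16)/(-3379) = -1305 - (-50)/(-3379) = -1305 - (-50)*(-1)/3379 = -1305 - 1*50/3379 = -1305 - 50/3379 = -4409645/3379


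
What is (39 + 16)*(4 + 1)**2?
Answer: 1375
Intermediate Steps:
(39 + 16)*(4 + 1)**2 = 55*5**2 = 55*25 = 1375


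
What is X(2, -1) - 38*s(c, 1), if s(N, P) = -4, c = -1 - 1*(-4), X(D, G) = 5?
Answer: 157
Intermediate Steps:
c = 3 (c = -1 + 4 = 3)
X(2, -1) - 38*s(c, 1) = 5 - 38*(-4) = 5 + 152 = 157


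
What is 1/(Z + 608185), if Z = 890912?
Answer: 1/1499097 ≈ 6.6707e-7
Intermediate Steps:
1/(Z + 608185) = 1/(890912 + 608185) = 1/1499097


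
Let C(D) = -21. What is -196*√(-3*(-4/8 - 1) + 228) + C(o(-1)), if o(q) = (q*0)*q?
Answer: -21 - 98*√930 ≈ -3009.6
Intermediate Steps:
o(q) = 0 (o(q) = 0*q = 0)
-196*√(-3*(-4/8 - 1) + 228) + C(o(-1)) = -196*√(-3*(-4/8 - 1) + 228) - 21 = -196*√(-3*(-4*⅛ - 1) + 228) - 21 = -196*√(-3*(-½ - 1) + 228) - 21 = -196*√(-3*(-3/2) + 228) - 21 = -196*√(9/2 + 228) - 21 = -98*√930 - 21 = -21 - 98*√930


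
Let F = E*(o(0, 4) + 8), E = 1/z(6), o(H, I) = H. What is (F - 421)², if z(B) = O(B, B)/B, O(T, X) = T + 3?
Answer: 1555009/9 ≈ 1.7278e+5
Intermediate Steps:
O(T, X) = 3 + T
z(B) = (3 + B)/B
E = ⅔ (E = 1/((3 + 6)/6) = 1/((⅙)*9) = 1/(3/2) = ⅔ ≈ 0.66667)
F = 16/3 (F = 2*(0 + 8)/3 = (⅔)*8 = 16/3 ≈ 5.3333)
(F - 421)² = (16/3 - 421)² = (-1247/3)² = 1555009/9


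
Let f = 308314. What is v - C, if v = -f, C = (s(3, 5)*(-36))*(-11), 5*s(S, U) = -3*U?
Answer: -307126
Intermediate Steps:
s(S, U) = -3*U/5 (s(S, U) = (-3*U)/5 = -3*U/5)
C = -1188 (C = (-⅗*5*(-36))*(-11) = -3*(-36)*(-11) = 108*(-11) = -1188)
v = -308314 (v = -1*308314 = -308314)
v - C = -308314 - 1*(-1188) = -308314 + 1188 = -307126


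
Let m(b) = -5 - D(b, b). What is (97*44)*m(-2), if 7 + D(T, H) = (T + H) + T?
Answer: 34144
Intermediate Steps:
D(T, H) = -7 + H + 2*T (D(T, H) = -7 + ((T + H) + T) = -7 + ((H + T) + T) = -7 + (H + 2*T) = -7 + H + 2*T)
m(b) = 2 - 3*b (m(b) = -5 - (-7 + b + 2*b) = -5 - (-7 + 3*b) = -5 + (7 - 3*b) = 2 - 3*b)
(97*44)*m(-2) = (97*44)*(2 - 3*(-2)) = 4268*(2 + 6) = 4268*8 = 34144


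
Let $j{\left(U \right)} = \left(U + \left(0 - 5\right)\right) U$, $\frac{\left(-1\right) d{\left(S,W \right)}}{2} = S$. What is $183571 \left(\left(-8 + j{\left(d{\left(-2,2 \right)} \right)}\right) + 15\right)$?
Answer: $550713$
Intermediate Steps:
$d{\left(S,W \right)} = - 2 S$
$j{\left(U \right)} = U \left(-5 + U\right)$ ($j{\left(U \right)} = \left(U - 5\right) U = \left(-5 + U\right) U = U \left(-5 + U\right)$)
$183571 \left(\left(-8 + j{\left(d{\left(-2,2 \right)} \right)}\right) + 15\right) = 183571 \left(\left(-8 + \left(-2\right) \left(-2\right) \left(-5 - -4\right)\right) + 15\right) = 183571 \left(\left(-8 + 4 \left(-5 + 4\right)\right) + 15\right) = 183571 \left(\left(-8 + 4 \left(-1\right)\right) + 15\right) = 183571 \left(\left(-8 - 4\right) + 15\right) = 183571 \left(-12 + 15\right) = 183571 \cdot 3 = 550713$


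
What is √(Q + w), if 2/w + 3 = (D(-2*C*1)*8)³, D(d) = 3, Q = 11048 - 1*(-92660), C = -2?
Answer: √19810306439670/13821 ≈ 322.04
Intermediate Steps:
Q = 103708 (Q = 11048 + 92660 = 103708)
w = 2/13821 (w = 2/(-3 + (3*8)³) = 2/(-3 + 24³) = 2/(-3 + 13824) = 2/13821 ≈ 0.00014471)
√(Q + w) = √(103708 + 2/13821) = √(1433348270/13821) = √19810306439670/13821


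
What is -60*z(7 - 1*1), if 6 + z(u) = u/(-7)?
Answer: 2880/7 ≈ 411.43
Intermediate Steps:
z(u) = -6 - u/7 (z(u) = -6 + u/(-7) = -6 + u*(-⅐) = -6 - u/7)
-60*z(7 - 1*1) = -60*(-6 - (7 - 1*1)/7) = -60*(-6 - (7 - 1)/7) = -60*(-6 - ⅐*6) = -60*(-6 - 6/7) = -60*(-48/7) = 2880/7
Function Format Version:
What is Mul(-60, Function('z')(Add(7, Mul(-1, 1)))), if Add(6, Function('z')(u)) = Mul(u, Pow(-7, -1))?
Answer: Rational(2880, 7) ≈ 411.43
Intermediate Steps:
Function('z')(u) = Add(-6, Mul(Rational(-1, 7), u)) (Function('z')(u) = Add(-6, Mul(u, Pow(-7, -1))) = Add(-6, Mul(u, Rational(-1, 7))) = Add(-6, Mul(Rational(-1, 7), u)))
Mul(-60, Function('z')(Add(7, Mul(-1, 1)))) = Mul(-60, Add(-6, Mul(Rational(-1, 7), Add(7, Mul(-1, 1))))) = Mul(-60, Add(-6, Mul(Rational(-1, 7), Add(7, -1)))) = Mul(-60, Add(-6, Mul(Rational(-1, 7), 6))) = Mul(-60, Add(-6, Rational(-6, 7))) = Mul(-60, Rational(-48, 7)) = Rational(2880, 7)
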